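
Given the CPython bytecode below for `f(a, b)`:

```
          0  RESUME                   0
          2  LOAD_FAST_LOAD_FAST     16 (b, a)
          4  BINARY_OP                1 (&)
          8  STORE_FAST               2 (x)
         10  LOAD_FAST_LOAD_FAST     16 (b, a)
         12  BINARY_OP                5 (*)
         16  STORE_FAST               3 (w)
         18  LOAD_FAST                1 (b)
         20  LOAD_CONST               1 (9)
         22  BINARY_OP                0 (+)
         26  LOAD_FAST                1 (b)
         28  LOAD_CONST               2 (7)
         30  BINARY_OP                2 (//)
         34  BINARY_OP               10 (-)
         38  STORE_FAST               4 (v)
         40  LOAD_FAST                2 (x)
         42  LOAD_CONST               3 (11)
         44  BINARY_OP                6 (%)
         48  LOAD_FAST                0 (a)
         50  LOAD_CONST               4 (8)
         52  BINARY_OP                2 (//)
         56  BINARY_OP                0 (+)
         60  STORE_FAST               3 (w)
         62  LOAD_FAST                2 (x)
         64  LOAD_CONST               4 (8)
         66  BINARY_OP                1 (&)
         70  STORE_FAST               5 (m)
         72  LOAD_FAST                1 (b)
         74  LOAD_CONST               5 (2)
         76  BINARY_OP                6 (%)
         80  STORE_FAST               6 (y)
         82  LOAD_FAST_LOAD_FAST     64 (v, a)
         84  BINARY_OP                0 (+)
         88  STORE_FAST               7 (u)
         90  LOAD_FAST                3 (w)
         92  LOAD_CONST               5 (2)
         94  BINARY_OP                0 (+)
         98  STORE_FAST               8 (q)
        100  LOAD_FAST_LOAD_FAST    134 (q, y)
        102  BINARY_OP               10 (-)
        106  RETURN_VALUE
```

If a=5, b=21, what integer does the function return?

LOAD_FAST_LOAD_FAST b,a → push 21,5. Stack: [21, 5]
BINARY_OP & → 21 & 5 = 5. Stack: [5]
STORE_FAST x → x=5. Stack: []
LOAD_FAST_LOAD_FAST b,a → push 21,5. Stack: [21, 5]
BINARY_OP * → 21 * 5 = 105. Stack: [105]
STORE_FAST w → w=105. Stack: []
LOAD_FAST b → push 21. Stack: [21]
LOAD_CONST → push 9. Stack: [21, 9]
BINARY_OP + → 21 + 9 = 30. Stack: [30]
LOAD_FAST b → push 21. Stack: [30, 21]
LOAD_CONST → push 7. Stack: [30, 21, 7]
BINARY_OP // → 21 // 7 = 3. Stack: [30, 3]
BINARY_OP - → 30 - 3 = 27. Stack: [27]
STORE_FAST v → v=27. Stack: []
LOAD_FAST x → push 5. Stack: [5]
LOAD_CONST → push 11. Stack: [5, 11]
BINARY_OP % → 5 % 11 = 5. Stack: [5]
LOAD_FAST a → push 5. Stack: [5, 5]
LOAD_CONST → push 8. Stack: [5, 5, 8]
BINARY_OP // → 5 // 8 = 0. Stack: [5, 0]
BINARY_OP + → 5 + 0 = 5. Stack: [5]
STORE_FAST w → w=5. Stack: []
LOAD_FAST x → push 5. Stack: [5]
LOAD_CONST → push 8. Stack: [5, 8]
BINARY_OP & → 5 & 8 = 0. Stack: [0]
STORE_FAST m → m=0. Stack: []
LOAD_FAST b → push 21. Stack: [21]
LOAD_CONST → push 2. Stack: [21, 2]
BINARY_OP % → 21 % 2 = 1. Stack: [1]
STORE_FAST y → y=1. Stack: []
LOAD_FAST_LOAD_FAST v,a → push 27,5. Stack: [27, 5]
BINARY_OP + → 27 + 5 = 32. Stack: [32]
STORE_FAST u → u=32. Stack: []
LOAD_FAST w → push 5. Stack: [5]
LOAD_CONST → push 2. Stack: [5, 2]
BINARY_OP + → 5 + 2 = 7. Stack: [7]
STORE_FAST q → q=7. Stack: []
LOAD_FAST_LOAD_FAST q,y → push 7,1. Stack: [7, 1]
BINARY_OP - → 7 - 1 = 6. Stack: [6]
RETURN_VALUE → return 6.

6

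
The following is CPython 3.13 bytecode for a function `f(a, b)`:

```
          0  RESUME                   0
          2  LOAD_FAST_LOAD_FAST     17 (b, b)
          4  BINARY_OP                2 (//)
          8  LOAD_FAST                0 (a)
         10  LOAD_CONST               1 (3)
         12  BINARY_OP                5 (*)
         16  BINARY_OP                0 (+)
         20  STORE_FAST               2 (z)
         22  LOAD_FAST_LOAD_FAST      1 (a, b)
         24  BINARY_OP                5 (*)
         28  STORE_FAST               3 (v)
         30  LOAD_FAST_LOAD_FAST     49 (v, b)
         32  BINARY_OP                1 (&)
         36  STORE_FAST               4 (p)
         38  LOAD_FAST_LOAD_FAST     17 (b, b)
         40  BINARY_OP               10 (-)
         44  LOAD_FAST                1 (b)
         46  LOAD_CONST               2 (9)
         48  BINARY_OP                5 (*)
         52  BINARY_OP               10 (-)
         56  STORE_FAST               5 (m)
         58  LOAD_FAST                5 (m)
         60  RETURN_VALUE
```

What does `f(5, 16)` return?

LOAD_FAST_LOAD_FAST b,b → push 16,16. Stack: [16, 16]
BINARY_OP // → 16 // 16 = 1. Stack: [1]
LOAD_FAST a → push 5. Stack: [1, 5]
LOAD_CONST → push 3. Stack: [1, 5, 3]
BINARY_OP * → 5 * 3 = 15. Stack: [1, 15]
BINARY_OP + → 1 + 15 = 16. Stack: [16]
STORE_FAST z → z=16. Stack: []
LOAD_FAST_LOAD_FAST a,b → push 5,16. Stack: [5, 16]
BINARY_OP * → 5 * 16 = 80. Stack: [80]
STORE_FAST v → v=80. Stack: []
LOAD_FAST_LOAD_FAST v,b → push 80,16. Stack: [80, 16]
BINARY_OP & → 80 & 16 = 16. Stack: [16]
STORE_FAST p → p=16. Stack: []
LOAD_FAST_LOAD_FAST b,b → push 16,16. Stack: [16, 16]
BINARY_OP - → 16 - 16 = 0. Stack: [0]
LOAD_FAST b → push 16. Stack: [0, 16]
LOAD_CONST → push 9. Stack: [0, 16, 9]
BINARY_OP * → 16 * 9 = 144. Stack: [0, 144]
BINARY_OP - → 0 - 144 = -144. Stack: [-144]
STORE_FAST m → m=-144. Stack: []
LOAD_FAST m → push -144. Stack: [-144]
RETURN_VALUE → return -144.

-144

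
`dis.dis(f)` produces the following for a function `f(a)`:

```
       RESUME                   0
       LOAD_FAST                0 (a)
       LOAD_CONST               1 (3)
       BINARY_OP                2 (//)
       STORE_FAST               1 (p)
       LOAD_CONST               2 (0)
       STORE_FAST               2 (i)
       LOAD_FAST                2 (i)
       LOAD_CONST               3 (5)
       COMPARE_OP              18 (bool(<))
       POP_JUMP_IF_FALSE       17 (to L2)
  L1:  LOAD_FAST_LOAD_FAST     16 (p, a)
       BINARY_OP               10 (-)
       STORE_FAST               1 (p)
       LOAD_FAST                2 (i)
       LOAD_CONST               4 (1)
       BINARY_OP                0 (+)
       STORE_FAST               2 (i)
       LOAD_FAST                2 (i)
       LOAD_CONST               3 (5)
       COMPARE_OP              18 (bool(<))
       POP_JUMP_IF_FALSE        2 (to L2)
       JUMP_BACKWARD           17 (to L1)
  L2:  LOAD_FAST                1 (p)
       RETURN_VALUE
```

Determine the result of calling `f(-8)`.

LOAD_FAST a → push -8
LOAD_CONST → push 3
BINARY_OP // → -8 // 3 = -3
STORE_FAST p → p=-3
LOAD_CONST → push 0
STORE_FAST i → i=0
LOAD_FAST i → push 0
LOAD_CONST → push 5
COMPARE_OP bool(<) → 0 vs 5 = True
POP_JUMP_IF_FALSE → pop True; no jump
LOAD_FAST_LOAD_FAST p,a → push -3,-8
BINARY_OP - → -3 - -8 = 5
STORE_FAST p → p=5
LOAD_FAST i → push 0
LOAD_CONST → push 1
BINARY_OP + → 0 + 1 = 1
STORE_FAST i → i=1
LOAD_FAST i → push 1
LOAD_CONST → push 5
COMPARE_OP bool(<) → 1 vs 5 = True
POP_JUMP_IF_FALSE → pop True; no jump
LOAD_FAST_LOAD_FAST p,a → push 5,-8
BINARY_OP - → 5 - -8 = 13
STORE_FAST p → p=13
LOAD_FAST i → push 1
LOAD_CONST → push 1
BINARY_OP + → 1 + 1 = 2
STORE_FAST i → i=2
LOAD_FAST i → push 2
LOAD_CONST → push 5
COMPARE_OP bool(<) → 2 vs 5 = True
POP_JUMP_IF_FALSE → pop True; no jump
LOAD_FAST_LOAD_FAST p,a → push 13,-8
BINARY_OP - → 13 - -8 = 21
STORE_FAST p → p=21
LOAD_FAST i → push 2
LOAD_CONST → push 1
BINARY_OP + → 2 + 1 = 3
STORE_FAST i → i=3
LOAD_FAST i → push 3
LOAD_CONST → push 5
COMPARE_OP bool(<) → 3 vs 5 = True
POP_JUMP_IF_FALSE → pop True; no jump
LOAD_FAST_LOAD_FAST p,a → push 21,-8
BINARY_OP - → 21 - -8 = 29
STORE_FAST p → p=29
LOAD_FAST i → push 3
LOAD_CONST → push 1
BINARY_OP + → 3 + 1 = 4
STORE_FAST i → i=4
LOAD_FAST i → push 4
LOAD_CONST → push 5
COMPARE_OP bool(<) → 4 vs 5 = True
POP_JUMP_IF_FALSE → pop True; no jump
LOAD_FAST_LOAD_FAST p,a → push 29,-8
BINARY_OP - → 29 - -8 = 37
STORE_FAST p → p=37
LOAD_FAST i → push 4
LOAD_CONST → push 1
BINARY_OP + → 4 + 1 = 5
STORE_FAST i → i=5
LOAD_FAST i → push 5
LOAD_CONST → push 5
COMPARE_OP bool(<) → 5 vs 5 = False
POP_JUMP_IF_FALSE → pop False; jump
LOAD_FAST p → push 37
RETURN_VALUE → return 37.

37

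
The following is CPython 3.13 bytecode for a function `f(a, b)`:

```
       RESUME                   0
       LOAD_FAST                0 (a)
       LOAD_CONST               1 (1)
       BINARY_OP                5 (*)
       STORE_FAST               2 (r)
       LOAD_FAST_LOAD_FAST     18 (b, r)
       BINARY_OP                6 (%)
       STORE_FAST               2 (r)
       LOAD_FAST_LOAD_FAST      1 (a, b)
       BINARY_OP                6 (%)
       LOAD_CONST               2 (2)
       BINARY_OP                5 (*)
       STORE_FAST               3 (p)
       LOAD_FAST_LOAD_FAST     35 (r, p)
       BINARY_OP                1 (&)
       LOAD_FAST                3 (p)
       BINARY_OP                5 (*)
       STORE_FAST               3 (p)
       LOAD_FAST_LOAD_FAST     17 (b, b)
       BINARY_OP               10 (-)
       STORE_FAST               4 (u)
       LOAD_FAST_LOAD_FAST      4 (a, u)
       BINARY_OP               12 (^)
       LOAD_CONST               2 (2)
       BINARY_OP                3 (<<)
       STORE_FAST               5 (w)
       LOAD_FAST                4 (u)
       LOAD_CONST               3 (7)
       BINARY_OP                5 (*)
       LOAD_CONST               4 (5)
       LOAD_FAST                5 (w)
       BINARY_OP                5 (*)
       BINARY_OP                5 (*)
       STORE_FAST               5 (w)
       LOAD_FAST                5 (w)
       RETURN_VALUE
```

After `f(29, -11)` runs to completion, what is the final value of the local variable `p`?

LOAD_FAST a → push 29. Stack: [29]
LOAD_CONST → push 1. Stack: [29, 1]
BINARY_OP * → 29 * 1 = 29. Stack: [29]
STORE_FAST r → r=29. Stack: []
LOAD_FAST_LOAD_FAST b,r → push -11,29. Stack: [-11, 29]
BINARY_OP % → -11 % 29 = 18. Stack: [18]
STORE_FAST r → r=18. Stack: []
LOAD_FAST_LOAD_FAST a,b → push 29,-11. Stack: [29, -11]
BINARY_OP % → 29 % -11 = -4. Stack: [-4]
LOAD_CONST → push 2. Stack: [-4, 2]
BINARY_OP * → -4 * 2 = -8. Stack: [-8]
STORE_FAST p → p=-8. Stack: []
LOAD_FAST_LOAD_FAST r,p → push 18,-8. Stack: [18, -8]
BINARY_OP & → 18 & -8 = 16. Stack: [16]
LOAD_FAST p → push -8. Stack: [16, -8]
BINARY_OP * → 16 * -8 = -128. Stack: [-128]
STORE_FAST p → p=-128. Stack: []
LOAD_FAST_LOAD_FAST b,b → push -11,-11. Stack: [-11, -11]
BINARY_OP - → -11 - -11 = 0. Stack: [0]
STORE_FAST u → u=0. Stack: []
LOAD_FAST_LOAD_FAST a,u → push 29,0. Stack: [29, 0]
BINARY_OP ^ → 29 ^ 0 = 29. Stack: [29]
LOAD_CONST → push 2. Stack: [29, 2]
BINARY_OP << → 29 << 2 = 116. Stack: [116]
STORE_FAST w → w=116. Stack: []
LOAD_FAST u → push 0. Stack: [0]
LOAD_CONST → push 7. Stack: [0, 7]
BINARY_OP * → 0 * 7 = 0. Stack: [0]
LOAD_CONST → push 5. Stack: [0, 5]
LOAD_FAST w → push 116. Stack: [0, 5, 116]
BINARY_OP * → 5 * 116 = 580. Stack: [0, 580]
BINARY_OP * → 0 * 580 = 0. Stack: [0]
STORE_FAST w → w=0. Stack: []
LOAD_FAST w → push 0. Stack: [0]
RETURN_VALUE → return 0.

-128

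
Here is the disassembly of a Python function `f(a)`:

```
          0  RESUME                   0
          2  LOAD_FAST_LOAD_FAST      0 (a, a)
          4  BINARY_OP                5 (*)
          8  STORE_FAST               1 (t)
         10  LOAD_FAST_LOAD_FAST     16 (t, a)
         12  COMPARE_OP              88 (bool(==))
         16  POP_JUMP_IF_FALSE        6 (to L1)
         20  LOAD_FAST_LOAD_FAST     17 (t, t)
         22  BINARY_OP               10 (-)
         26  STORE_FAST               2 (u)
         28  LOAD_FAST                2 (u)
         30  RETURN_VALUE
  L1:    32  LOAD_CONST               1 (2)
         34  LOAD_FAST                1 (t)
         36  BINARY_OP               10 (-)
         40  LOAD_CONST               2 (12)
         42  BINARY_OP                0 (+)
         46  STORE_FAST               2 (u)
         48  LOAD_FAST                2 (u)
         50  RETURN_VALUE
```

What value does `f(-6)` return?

LOAD_FAST_LOAD_FAST a,a → push -6,-6. Stack: [-6, -6]
BINARY_OP * → -6 * -6 = 36. Stack: [36]
STORE_FAST t → t=36. Stack: []
LOAD_FAST_LOAD_FAST t,a → push 36,-6. Stack: [36, -6]
COMPARE_OP bool(==) → 36 vs -6 = False. Stack: [False]
POP_JUMP_IF_FALSE → pop False; jump. Stack: []
LOAD_CONST → push 2. Stack: [2]
LOAD_FAST t → push 36. Stack: [2, 36]
BINARY_OP - → 2 - 36 = -34. Stack: [-34]
LOAD_CONST → push 12. Stack: [-34, 12]
BINARY_OP + → -34 + 12 = -22. Stack: [-22]
STORE_FAST u → u=-22. Stack: []
LOAD_FAST u → push -22. Stack: [-22]
RETURN_VALUE → return -22.

-22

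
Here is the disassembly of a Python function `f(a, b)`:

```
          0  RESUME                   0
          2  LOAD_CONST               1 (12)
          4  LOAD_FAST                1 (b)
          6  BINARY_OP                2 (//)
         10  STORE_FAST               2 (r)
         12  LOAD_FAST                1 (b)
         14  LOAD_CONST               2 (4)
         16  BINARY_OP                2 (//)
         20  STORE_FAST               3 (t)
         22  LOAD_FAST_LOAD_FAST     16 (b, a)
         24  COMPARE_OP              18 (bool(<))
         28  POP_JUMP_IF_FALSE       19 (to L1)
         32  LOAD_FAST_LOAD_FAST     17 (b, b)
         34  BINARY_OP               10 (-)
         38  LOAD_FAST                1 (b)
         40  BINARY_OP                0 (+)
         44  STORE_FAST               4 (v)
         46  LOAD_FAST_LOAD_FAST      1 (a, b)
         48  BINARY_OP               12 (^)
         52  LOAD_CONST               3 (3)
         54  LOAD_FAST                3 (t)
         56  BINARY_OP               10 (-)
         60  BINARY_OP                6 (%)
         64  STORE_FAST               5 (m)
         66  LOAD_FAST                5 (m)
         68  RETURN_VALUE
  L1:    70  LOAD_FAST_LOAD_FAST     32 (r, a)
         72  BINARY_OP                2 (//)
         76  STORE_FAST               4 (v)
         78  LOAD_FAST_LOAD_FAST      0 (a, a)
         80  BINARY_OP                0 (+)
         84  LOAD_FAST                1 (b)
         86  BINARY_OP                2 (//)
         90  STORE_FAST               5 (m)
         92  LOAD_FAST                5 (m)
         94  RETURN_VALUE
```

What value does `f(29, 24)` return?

LOAD_CONST → push 12. Stack: [12]
LOAD_FAST b → push 24. Stack: [12, 24]
BINARY_OP // → 12 // 24 = 0. Stack: [0]
STORE_FAST r → r=0. Stack: []
LOAD_FAST b → push 24. Stack: [24]
LOAD_CONST → push 4. Stack: [24, 4]
BINARY_OP // → 24 // 4 = 6. Stack: [6]
STORE_FAST t → t=6. Stack: []
LOAD_FAST_LOAD_FAST b,a → push 24,29. Stack: [24, 29]
COMPARE_OP bool(<) → 24 vs 29 = True. Stack: [True]
POP_JUMP_IF_FALSE → pop True; no jump. Stack: []
LOAD_FAST_LOAD_FAST b,b → push 24,24. Stack: [24, 24]
BINARY_OP - → 24 - 24 = 0. Stack: [0]
LOAD_FAST b → push 24. Stack: [0, 24]
BINARY_OP + → 0 + 24 = 24. Stack: [24]
STORE_FAST v → v=24. Stack: []
LOAD_FAST_LOAD_FAST a,b → push 29,24. Stack: [29, 24]
BINARY_OP ^ → 29 ^ 24 = 5. Stack: [5]
LOAD_CONST → push 3. Stack: [5, 3]
LOAD_FAST t → push 6. Stack: [5, 3, 6]
BINARY_OP - → 3 - 6 = -3. Stack: [5, -3]
BINARY_OP % → 5 % -3 = -1. Stack: [-1]
STORE_FAST m → m=-1. Stack: []
LOAD_FAST m → push -1. Stack: [-1]
RETURN_VALUE → return -1.

-1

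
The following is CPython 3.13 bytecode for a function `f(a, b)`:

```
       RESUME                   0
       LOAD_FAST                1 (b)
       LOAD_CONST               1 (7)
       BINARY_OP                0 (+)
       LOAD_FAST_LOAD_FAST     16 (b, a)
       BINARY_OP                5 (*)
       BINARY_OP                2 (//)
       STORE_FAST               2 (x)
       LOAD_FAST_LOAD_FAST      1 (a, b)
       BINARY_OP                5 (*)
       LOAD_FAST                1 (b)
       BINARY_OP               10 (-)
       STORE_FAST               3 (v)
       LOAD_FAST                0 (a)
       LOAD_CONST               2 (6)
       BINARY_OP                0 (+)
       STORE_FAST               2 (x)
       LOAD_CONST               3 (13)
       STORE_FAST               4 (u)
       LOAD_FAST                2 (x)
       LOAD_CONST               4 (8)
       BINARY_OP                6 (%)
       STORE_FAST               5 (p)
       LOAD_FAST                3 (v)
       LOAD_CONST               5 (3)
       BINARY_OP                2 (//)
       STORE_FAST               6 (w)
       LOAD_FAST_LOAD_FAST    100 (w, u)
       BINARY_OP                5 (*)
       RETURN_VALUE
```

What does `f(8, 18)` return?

LOAD_FAST b → push 18. Stack: [18]
LOAD_CONST → push 7. Stack: [18, 7]
BINARY_OP + → 18 + 7 = 25. Stack: [25]
LOAD_FAST_LOAD_FAST b,a → push 18,8. Stack: [25, 18, 8]
BINARY_OP * → 18 * 8 = 144. Stack: [25, 144]
BINARY_OP // → 25 // 144 = 0. Stack: [0]
STORE_FAST x → x=0. Stack: []
LOAD_FAST_LOAD_FAST a,b → push 8,18. Stack: [8, 18]
BINARY_OP * → 8 * 18 = 144. Stack: [144]
LOAD_FAST b → push 18. Stack: [144, 18]
BINARY_OP - → 144 - 18 = 126. Stack: [126]
STORE_FAST v → v=126. Stack: []
LOAD_FAST a → push 8. Stack: [8]
LOAD_CONST → push 6. Stack: [8, 6]
BINARY_OP + → 8 + 6 = 14. Stack: [14]
STORE_FAST x → x=14. Stack: []
LOAD_CONST → push 13. Stack: [13]
STORE_FAST u → u=13. Stack: []
LOAD_FAST x → push 14. Stack: [14]
LOAD_CONST → push 8. Stack: [14, 8]
BINARY_OP % → 14 % 8 = 6. Stack: [6]
STORE_FAST p → p=6. Stack: []
LOAD_FAST v → push 126. Stack: [126]
LOAD_CONST → push 3. Stack: [126, 3]
BINARY_OP // → 126 // 3 = 42. Stack: [42]
STORE_FAST w → w=42. Stack: []
LOAD_FAST_LOAD_FAST w,u → push 42,13. Stack: [42, 13]
BINARY_OP * → 42 * 13 = 546. Stack: [546]
RETURN_VALUE → return 546.

546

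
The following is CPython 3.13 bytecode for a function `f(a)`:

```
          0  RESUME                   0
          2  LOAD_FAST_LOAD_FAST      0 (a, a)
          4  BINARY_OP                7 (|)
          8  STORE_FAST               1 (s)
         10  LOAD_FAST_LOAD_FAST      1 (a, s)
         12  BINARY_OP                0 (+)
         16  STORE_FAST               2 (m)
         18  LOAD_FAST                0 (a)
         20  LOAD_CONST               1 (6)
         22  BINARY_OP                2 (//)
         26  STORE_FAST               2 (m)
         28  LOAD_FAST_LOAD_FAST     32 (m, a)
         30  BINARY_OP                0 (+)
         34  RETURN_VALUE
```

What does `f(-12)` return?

LOAD_FAST_LOAD_FAST a,a → push -12,-12. Stack: [-12, -12]
BINARY_OP | → -12 | -12 = -12. Stack: [-12]
STORE_FAST s → s=-12. Stack: []
LOAD_FAST_LOAD_FAST a,s → push -12,-12. Stack: [-12, -12]
BINARY_OP + → -12 + -12 = -24. Stack: [-24]
STORE_FAST m → m=-24. Stack: []
LOAD_FAST a → push -12. Stack: [-12]
LOAD_CONST → push 6. Stack: [-12, 6]
BINARY_OP // → -12 // 6 = -2. Stack: [-2]
STORE_FAST m → m=-2. Stack: []
LOAD_FAST_LOAD_FAST m,a → push -2,-12. Stack: [-2, -12]
BINARY_OP + → -2 + -12 = -14. Stack: [-14]
RETURN_VALUE → return -14.

-14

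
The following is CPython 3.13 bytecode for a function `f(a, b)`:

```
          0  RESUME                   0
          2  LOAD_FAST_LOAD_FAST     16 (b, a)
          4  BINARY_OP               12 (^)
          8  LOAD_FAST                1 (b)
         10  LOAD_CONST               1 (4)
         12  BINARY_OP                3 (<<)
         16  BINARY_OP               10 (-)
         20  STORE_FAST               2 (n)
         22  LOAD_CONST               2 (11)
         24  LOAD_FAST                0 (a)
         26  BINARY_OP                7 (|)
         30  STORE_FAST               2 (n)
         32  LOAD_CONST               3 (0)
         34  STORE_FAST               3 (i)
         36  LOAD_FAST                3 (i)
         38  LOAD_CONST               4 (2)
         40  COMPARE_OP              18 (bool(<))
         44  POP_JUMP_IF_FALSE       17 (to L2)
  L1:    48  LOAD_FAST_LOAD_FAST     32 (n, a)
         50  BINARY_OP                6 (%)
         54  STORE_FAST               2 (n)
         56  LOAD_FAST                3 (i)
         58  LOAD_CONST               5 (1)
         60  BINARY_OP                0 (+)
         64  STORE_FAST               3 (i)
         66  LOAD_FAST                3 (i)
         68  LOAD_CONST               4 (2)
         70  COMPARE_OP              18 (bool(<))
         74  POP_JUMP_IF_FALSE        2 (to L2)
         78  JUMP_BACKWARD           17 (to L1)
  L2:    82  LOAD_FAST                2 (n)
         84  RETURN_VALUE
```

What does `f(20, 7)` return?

11

LOAD_FAST_LOAD_FAST b,a → push 7,20. Stack: [7, 20]
BINARY_OP ^ → 7 ^ 20 = 19. Stack: [19]
LOAD_FAST b → push 7. Stack: [19, 7]
LOAD_CONST → push 4. Stack: [19, 7, 4]
BINARY_OP << → 7 << 4 = 112. Stack: [19, 112]
BINARY_OP - → 19 - 112 = -93. Stack: [-93]
STORE_FAST n → n=-93. Stack: []
LOAD_CONST → push 11. Stack: [11]
LOAD_FAST a → push 20. Stack: [11, 20]
BINARY_OP | → 11 | 20 = 31. Stack: [31]
STORE_FAST n → n=31. Stack: []
LOAD_CONST → push 0. Stack: [0]
STORE_FAST i → i=0. Stack: []
LOAD_FAST i → push 0. Stack: [0]
LOAD_CONST → push 2. Stack: [0, 2]
COMPARE_OP bool(<) → 0 vs 2 = True. Stack: [True]
POP_JUMP_IF_FALSE → pop True; no jump. Stack: []
LOAD_FAST_LOAD_FAST n,a → push 31,20. Stack: [31, 20]
BINARY_OP % → 31 % 20 = 11. Stack: [11]
STORE_FAST n → n=11. Stack: []
LOAD_FAST i → push 0. Stack: [0]
LOAD_CONST → push 1. Stack: [0, 1]
BINARY_OP + → 0 + 1 = 1. Stack: [1]
STORE_FAST i → i=1. Stack: []
LOAD_FAST i → push 1. Stack: [1]
LOAD_CONST → push 2. Stack: [1, 2]
COMPARE_OP bool(<) → 1 vs 2 = True. Stack: [True]
POP_JUMP_IF_FALSE → pop True; no jump. Stack: []
LOAD_FAST_LOAD_FAST n,a → push 11,20. Stack: [11, 20]
BINARY_OP % → 11 % 20 = 11. Stack: [11]
STORE_FAST n → n=11. Stack: []
LOAD_FAST i → push 1. Stack: [1]
LOAD_CONST → push 1. Stack: [1, 1]
BINARY_OP + → 1 + 1 = 2. Stack: [2]
STORE_FAST i → i=2. Stack: []
LOAD_FAST i → push 2. Stack: [2]
LOAD_CONST → push 2. Stack: [2, 2]
COMPARE_OP bool(<) → 2 vs 2 = False. Stack: [False]
POP_JUMP_IF_FALSE → pop False; jump. Stack: []
LOAD_FAST n → push 11. Stack: [11]
RETURN_VALUE → return 11.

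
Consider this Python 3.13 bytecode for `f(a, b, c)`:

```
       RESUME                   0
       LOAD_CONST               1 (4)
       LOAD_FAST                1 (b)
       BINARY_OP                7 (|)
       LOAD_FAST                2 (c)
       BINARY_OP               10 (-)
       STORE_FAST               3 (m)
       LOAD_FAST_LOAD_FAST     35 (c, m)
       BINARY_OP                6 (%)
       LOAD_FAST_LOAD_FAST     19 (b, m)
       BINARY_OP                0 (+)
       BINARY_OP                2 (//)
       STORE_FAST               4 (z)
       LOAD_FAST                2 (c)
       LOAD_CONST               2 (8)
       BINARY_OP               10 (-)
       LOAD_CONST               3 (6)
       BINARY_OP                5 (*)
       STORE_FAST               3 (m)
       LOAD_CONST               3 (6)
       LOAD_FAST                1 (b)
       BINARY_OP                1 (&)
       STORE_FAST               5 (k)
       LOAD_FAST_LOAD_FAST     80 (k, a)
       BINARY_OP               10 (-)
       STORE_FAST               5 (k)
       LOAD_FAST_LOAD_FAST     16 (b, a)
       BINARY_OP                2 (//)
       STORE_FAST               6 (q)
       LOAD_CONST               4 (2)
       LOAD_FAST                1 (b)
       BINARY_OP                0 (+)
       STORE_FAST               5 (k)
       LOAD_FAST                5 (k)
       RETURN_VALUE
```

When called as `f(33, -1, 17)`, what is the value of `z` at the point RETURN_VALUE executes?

LOAD_CONST → push 4. Stack: [4]
LOAD_FAST b → push -1. Stack: [4, -1]
BINARY_OP | → 4 | -1 = -1. Stack: [-1]
LOAD_FAST c → push 17. Stack: [-1, 17]
BINARY_OP - → -1 - 17 = -18. Stack: [-18]
STORE_FAST m → m=-18. Stack: []
LOAD_FAST_LOAD_FAST c,m → push 17,-18. Stack: [17, -18]
BINARY_OP % → 17 % -18 = -1. Stack: [-1]
LOAD_FAST_LOAD_FAST b,m → push -1,-18. Stack: [-1, -1, -18]
BINARY_OP + → -1 + -18 = -19. Stack: [-1, -19]
BINARY_OP // → -1 // -19 = 0. Stack: [0]
STORE_FAST z → z=0. Stack: []
LOAD_FAST c → push 17. Stack: [17]
LOAD_CONST → push 8. Stack: [17, 8]
BINARY_OP - → 17 - 8 = 9. Stack: [9]
LOAD_CONST → push 6. Stack: [9, 6]
BINARY_OP * → 9 * 6 = 54. Stack: [54]
STORE_FAST m → m=54. Stack: []
LOAD_CONST → push 6. Stack: [6]
LOAD_FAST b → push -1. Stack: [6, -1]
BINARY_OP & → 6 & -1 = 6. Stack: [6]
STORE_FAST k → k=6. Stack: []
LOAD_FAST_LOAD_FAST k,a → push 6,33. Stack: [6, 33]
BINARY_OP - → 6 - 33 = -27. Stack: [-27]
STORE_FAST k → k=-27. Stack: []
LOAD_FAST_LOAD_FAST b,a → push -1,33. Stack: [-1, 33]
BINARY_OP // → -1 // 33 = -1. Stack: [-1]
STORE_FAST q → q=-1. Stack: []
LOAD_CONST → push 2. Stack: [2]
LOAD_FAST b → push -1. Stack: [2, -1]
BINARY_OP + → 2 + -1 = 1. Stack: [1]
STORE_FAST k → k=1. Stack: []
LOAD_FAST k → push 1. Stack: [1]
RETURN_VALUE → return 1.

0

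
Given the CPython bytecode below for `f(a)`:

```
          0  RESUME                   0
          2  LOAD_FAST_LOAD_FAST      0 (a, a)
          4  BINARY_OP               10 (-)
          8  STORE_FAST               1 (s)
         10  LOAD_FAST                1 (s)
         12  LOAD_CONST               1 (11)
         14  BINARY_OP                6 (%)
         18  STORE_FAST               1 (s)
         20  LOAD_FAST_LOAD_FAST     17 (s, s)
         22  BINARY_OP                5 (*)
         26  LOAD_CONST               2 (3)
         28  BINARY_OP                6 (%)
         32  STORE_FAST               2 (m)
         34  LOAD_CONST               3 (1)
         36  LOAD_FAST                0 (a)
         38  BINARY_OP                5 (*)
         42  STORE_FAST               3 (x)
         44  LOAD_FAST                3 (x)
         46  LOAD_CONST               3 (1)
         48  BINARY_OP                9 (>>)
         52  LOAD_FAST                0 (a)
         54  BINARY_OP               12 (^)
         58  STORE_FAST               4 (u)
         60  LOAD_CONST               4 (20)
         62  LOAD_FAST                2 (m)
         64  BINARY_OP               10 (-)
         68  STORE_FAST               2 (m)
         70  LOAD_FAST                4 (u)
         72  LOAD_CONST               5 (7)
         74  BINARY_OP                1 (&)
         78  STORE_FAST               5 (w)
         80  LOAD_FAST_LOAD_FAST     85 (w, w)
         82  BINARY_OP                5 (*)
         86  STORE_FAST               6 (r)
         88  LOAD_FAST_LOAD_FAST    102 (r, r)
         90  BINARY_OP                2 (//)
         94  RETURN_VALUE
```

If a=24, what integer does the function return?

LOAD_FAST_LOAD_FAST a,a → push 24,24. Stack: [24, 24]
BINARY_OP - → 24 - 24 = 0. Stack: [0]
STORE_FAST s → s=0. Stack: []
LOAD_FAST s → push 0. Stack: [0]
LOAD_CONST → push 11. Stack: [0, 11]
BINARY_OP % → 0 % 11 = 0. Stack: [0]
STORE_FAST s → s=0. Stack: []
LOAD_FAST_LOAD_FAST s,s → push 0,0. Stack: [0, 0]
BINARY_OP * → 0 * 0 = 0. Stack: [0]
LOAD_CONST → push 3. Stack: [0, 3]
BINARY_OP % → 0 % 3 = 0. Stack: [0]
STORE_FAST m → m=0. Stack: []
LOAD_CONST → push 1. Stack: [1]
LOAD_FAST a → push 24. Stack: [1, 24]
BINARY_OP * → 1 * 24 = 24. Stack: [24]
STORE_FAST x → x=24. Stack: []
LOAD_FAST x → push 24. Stack: [24]
LOAD_CONST → push 1. Stack: [24, 1]
BINARY_OP >> → 24 >> 1 = 12. Stack: [12]
LOAD_FAST a → push 24. Stack: [12, 24]
BINARY_OP ^ → 12 ^ 24 = 20. Stack: [20]
STORE_FAST u → u=20. Stack: []
LOAD_CONST → push 20. Stack: [20]
LOAD_FAST m → push 0. Stack: [20, 0]
BINARY_OP - → 20 - 0 = 20. Stack: [20]
STORE_FAST m → m=20. Stack: []
LOAD_FAST u → push 20. Stack: [20]
LOAD_CONST → push 7. Stack: [20, 7]
BINARY_OP & → 20 & 7 = 4. Stack: [4]
STORE_FAST w → w=4. Stack: []
LOAD_FAST_LOAD_FAST w,w → push 4,4. Stack: [4, 4]
BINARY_OP * → 4 * 4 = 16. Stack: [16]
STORE_FAST r → r=16. Stack: []
LOAD_FAST_LOAD_FAST r,r → push 16,16. Stack: [16, 16]
BINARY_OP // → 16 // 16 = 1. Stack: [1]
RETURN_VALUE → return 1.

1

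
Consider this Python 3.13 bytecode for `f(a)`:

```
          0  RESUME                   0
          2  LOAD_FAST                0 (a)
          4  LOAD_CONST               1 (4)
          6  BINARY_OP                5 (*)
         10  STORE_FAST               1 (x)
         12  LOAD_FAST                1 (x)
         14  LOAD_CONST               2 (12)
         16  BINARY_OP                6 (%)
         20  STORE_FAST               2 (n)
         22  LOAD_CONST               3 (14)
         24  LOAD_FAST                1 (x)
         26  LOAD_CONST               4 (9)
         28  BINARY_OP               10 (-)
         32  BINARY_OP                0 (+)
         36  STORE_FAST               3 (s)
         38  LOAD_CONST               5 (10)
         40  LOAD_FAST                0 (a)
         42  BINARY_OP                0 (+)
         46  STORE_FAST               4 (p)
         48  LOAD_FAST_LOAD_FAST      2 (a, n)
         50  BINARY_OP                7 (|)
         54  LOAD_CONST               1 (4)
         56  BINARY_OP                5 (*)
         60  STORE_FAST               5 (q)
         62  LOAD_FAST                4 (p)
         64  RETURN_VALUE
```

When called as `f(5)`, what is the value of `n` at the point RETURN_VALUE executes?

8

LOAD_FAST a → push 5. Stack: [5]
LOAD_CONST → push 4. Stack: [5, 4]
BINARY_OP * → 5 * 4 = 20. Stack: [20]
STORE_FAST x → x=20. Stack: []
LOAD_FAST x → push 20. Stack: [20]
LOAD_CONST → push 12. Stack: [20, 12]
BINARY_OP % → 20 % 12 = 8. Stack: [8]
STORE_FAST n → n=8. Stack: []
LOAD_CONST → push 14. Stack: [14]
LOAD_FAST x → push 20. Stack: [14, 20]
LOAD_CONST → push 9. Stack: [14, 20, 9]
BINARY_OP - → 20 - 9 = 11. Stack: [14, 11]
BINARY_OP + → 14 + 11 = 25. Stack: [25]
STORE_FAST s → s=25. Stack: []
LOAD_CONST → push 10. Stack: [10]
LOAD_FAST a → push 5. Stack: [10, 5]
BINARY_OP + → 10 + 5 = 15. Stack: [15]
STORE_FAST p → p=15. Stack: []
LOAD_FAST_LOAD_FAST a,n → push 5,8. Stack: [5, 8]
BINARY_OP | → 5 | 8 = 13. Stack: [13]
LOAD_CONST → push 4. Stack: [13, 4]
BINARY_OP * → 13 * 4 = 52. Stack: [52]
STORE_FAST q → q=52. Stack: []
LOAD_FAST p → push 15. Stack: [15]
RETURN_VALUE → return 15.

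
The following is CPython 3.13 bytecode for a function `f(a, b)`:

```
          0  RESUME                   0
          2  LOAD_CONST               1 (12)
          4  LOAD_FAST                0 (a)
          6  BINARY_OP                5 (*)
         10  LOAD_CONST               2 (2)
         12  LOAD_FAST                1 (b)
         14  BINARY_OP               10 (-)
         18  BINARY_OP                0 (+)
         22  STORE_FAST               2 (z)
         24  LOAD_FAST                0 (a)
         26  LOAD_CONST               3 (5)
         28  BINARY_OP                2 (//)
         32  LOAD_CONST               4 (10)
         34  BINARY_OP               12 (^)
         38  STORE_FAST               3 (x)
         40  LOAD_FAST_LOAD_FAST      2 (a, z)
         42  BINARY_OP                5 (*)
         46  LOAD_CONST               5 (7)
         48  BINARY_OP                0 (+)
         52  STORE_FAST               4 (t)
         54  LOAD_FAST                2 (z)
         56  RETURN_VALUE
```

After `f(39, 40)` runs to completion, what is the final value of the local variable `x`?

LOAD_CONST → push 12. Stack: [12]
LOAD_FAST a → push 39. Stack: [12, 39]
BINARY_OP * → 12 * 39 = 468. Stack: [468]
LOAD_CONST → push 2. Stack: [468, 2]
LOAD_FAST b → push 40. Stack: [468, 2, 40]
BINARY_OP - → 2 - 40 = -38. Stack: [468, -38]
BINARY_OP + → 468 + -38 = 430. Stack: [430]
STORE_FAST z → z=430. Stack: []
LOAD_FAST a → push 39. Stack: [39]
LOAD_CONST → push 5. Stack: [39, 5]
BINARY_OP // → 39 // 5 = 7. Stack: [7]
LOAD_CONST → push 10. Stack: [7, 10]
BINARY_OP ^ → 7 ^ 10 = 13. Stack: [13]
STORE_FAST x → x=13. Stack: []
LOAD_FAST_LOAD_FAST a,z → push 39,430. Stack: [39, 430]
BINARY_OP * → 39 * 430 = 16770. Stack: [16770]
LOAD_CONST → push 7. Stack: [16770, 7]
BINARY_OP + → 16770 + 7 = 16777. Stack: [16777]
STORE_FAST t → t=16777. Stack: []
LOAD_FAST z → push 430. Stack: [430]
RETURN_VALUE → return 430.

13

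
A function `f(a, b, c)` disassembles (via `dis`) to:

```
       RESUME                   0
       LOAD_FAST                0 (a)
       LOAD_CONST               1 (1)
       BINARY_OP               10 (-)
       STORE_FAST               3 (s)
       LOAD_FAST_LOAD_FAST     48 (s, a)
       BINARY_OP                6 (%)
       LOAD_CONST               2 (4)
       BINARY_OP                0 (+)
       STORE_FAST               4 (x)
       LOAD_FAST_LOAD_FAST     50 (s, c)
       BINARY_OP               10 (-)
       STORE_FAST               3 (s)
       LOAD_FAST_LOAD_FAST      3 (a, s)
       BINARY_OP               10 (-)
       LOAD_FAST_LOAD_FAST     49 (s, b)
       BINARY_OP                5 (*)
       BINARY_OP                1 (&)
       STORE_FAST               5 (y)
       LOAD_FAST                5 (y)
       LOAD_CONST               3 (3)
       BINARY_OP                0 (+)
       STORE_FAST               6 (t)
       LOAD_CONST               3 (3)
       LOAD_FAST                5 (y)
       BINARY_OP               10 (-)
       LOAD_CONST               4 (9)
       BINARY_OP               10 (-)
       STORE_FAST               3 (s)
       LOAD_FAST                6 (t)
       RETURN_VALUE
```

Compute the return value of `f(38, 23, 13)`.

LOAD_FAST a → push 38. Stack: [38]
LOAD_CONST → push 1. Stack: [38, 1]
BINARY_OP - → 38 - 1 = 37. Stack: [37]
STORE_FAST s → s=37. Stack: []
LOAD_FAST_LOAD_FAST s,a → push 37,38. Stack: [37, 38]
BINARY_OP % → 37 % 38 = 37. Stack: [37]
LOAD_CONST → push 4. Stack: [37, 4]
BINARY_OP + → 37 + 4 = 41. Stack: [41]
STORE_FAST x → x=41. Stack: []
LOAD_FAST_LOAD_FAST s,c → push 37,13. Stack: [37, 13]
BINARY_OP - → 37 - 13 = 24. Stack: [24]
STORE_FAST s → s=24. Stack: []
LOAD_FAST_LOAD_FAST a,s → push 38,24. Stack: [38, 24]
BINARY_OP - → 38 - 24 = 14. Stack: [14]
LOAD_FAST_LOAD_FAST s,b → push 24,23. Stack: [14, 24, 23]
BINARY_OP * → 24 * 23 = 552. Stack: [14, 552]
BINARY_OP & → 14 & 552 = 8. Stack: [8]
STORE_FAST y → y=8. Stack: []
LOAD_FAST y → push 8. Stack: [8]
LOAD_CONST → push 3. Stack: [8, 3]
BINARY_OP + → 8 + 3 = 11. Stack: [11]
STORE_FAST t → t=11. Stack: []
LOAD_CONST → push 3. Stack: [3]
LOAD_FAST y → push 8. Stack: [3, 8]
BINARY_OP - → 3 - 8 = -5. Stack: [-5]
LOAD_CONST → push 9. Stack: [-5, 9]
BINARY_OP - → -5 - 9 = -14. Stack: [-14]
STORE_FAST s → s=-14. Stack: []
LOAD_FAST t → push 11. Stack: [11]
RETURN_VALUE → return 11.

11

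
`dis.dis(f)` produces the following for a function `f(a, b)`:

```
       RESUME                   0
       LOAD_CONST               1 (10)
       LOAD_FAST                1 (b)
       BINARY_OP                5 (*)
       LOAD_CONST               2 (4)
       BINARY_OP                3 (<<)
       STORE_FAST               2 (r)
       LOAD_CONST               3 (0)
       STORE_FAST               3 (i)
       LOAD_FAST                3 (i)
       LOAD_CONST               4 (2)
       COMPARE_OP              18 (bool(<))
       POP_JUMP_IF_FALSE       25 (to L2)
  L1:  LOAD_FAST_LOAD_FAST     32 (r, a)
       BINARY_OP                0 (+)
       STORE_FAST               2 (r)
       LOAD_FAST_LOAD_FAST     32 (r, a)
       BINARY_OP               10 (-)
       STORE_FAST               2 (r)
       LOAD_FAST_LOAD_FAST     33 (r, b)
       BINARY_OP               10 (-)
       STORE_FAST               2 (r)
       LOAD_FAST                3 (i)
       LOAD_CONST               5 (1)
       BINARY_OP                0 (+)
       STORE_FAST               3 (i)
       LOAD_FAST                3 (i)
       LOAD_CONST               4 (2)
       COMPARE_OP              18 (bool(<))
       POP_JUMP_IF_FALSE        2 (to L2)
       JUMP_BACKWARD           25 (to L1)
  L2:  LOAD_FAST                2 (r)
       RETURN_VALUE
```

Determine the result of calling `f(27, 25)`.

3950

LOAD_CONST → push 10. Stack: [10]
LOAD_FAST b → push 25. Stack: [10, 25]
BINARY_OP * → 10 * 25 = 250. Stack: [250]
LOAD_CONST → push 4. Stack: [250, 4]
BINARY_OP << → 250 << 4 = 4000. Stack: [4000]
STORE_FAST r → r=4000. Stack: []
LOAD_CONST → push 0. Stack: [0]
STORE_FAST i → i=0. Stack: []
LOAD_FAST i → push 0. Stack: [0]
LOAD_CONST → push 2. Stack: [0, 2]
COMPARE_OP bool(<) → 0 vs 2 = True. Stack: [True]
POP_JUMP_IF_FALSE → pop True; no jump. Stack: []
LOAD_FAST_LOAD_FAST r,a → push 4000,27. Stack: [4000, 27]
BINARY_OP + → 4000 + 27 = 4027. Stack: [4027]
STORE_FAST r → r=4027. Stack: []
LOAD_FAST_LOAD_FAST r,a → push 4027,27. Stack: [4027, 27]
BINARY_OP - → 4027 - 27 = 4000. Stack: [4000]
STORE_FAST r → r=4000. Stack: []
LOAD_FAST_LOAD_FAST r,b → push 4000,25. Stack: [4000, 25]
BINARY_OP - → 4000 - 25 = 3975. Stack: [3975]
STORE_FAST r → r=3975. Stack: []
LOAD_FAST i → push 0. Stack: [0]
LOAD_CONST → push 1. Stack: [0, 1]
BINARY_OP + → 0 + 1 = 1. Stack: [1]
STORE_FAST i → i=1. Stack: []
LOAD_FAST i → push 1. Stack: [1]
LOAD_CONST → push 2. Stack: [1, 2]
COMPARE_OP bool(<) → 1 vs 2 = True. Stack: [True]
POP_JUMP_IF_FALSE → pop True; no jump. Stack: []
LOAD_FAST_LOAD_FAST r,a → push 3975,27. Stack: [3975, 27]
BINARY_OP + → 3975 + 27 = 4002. Stack: [4002]
STORE_FAST r → r=4002. Stack: []
LOAD_FAST_LOAD_FAST r,a → push 4002,27. Stack: [4002, 27]
BINARY_OP - → 4002 - 27 = 3975. Stack: [3975]
STORE_FAST r → r=3975. Stack: []
LOAD_FAST_LOAD_FAST r,b → push 3975,25. Stack: [3975, 25]
BINARY_OP - → 3975 - 25 = 3950. Stack: [3950]
STORE_FAST r → r=3950. Stack: []
LOAD_FAST i → push 1. Stack: [1]
LOAD_CONST → push 1. Stack: [1, 1]
BINARY_OP + → 1 + 1 = 2. Stack: [2]
STORE_FAST i → i=2. Stack: []
LOAD_FAST i → push 2. Stack: [2]
LOAD_CONST → push 2. Stack: [2, 2]
COMPARE_OP bool(<) → 2 vs 2 = False. Stack: [False]
POP_JUMP_IF_FALSE → pop False; jump. Stack: []
LOAD_FAST r → push 3950. Stack: [3950]
RETURN_VALUE → return 3950.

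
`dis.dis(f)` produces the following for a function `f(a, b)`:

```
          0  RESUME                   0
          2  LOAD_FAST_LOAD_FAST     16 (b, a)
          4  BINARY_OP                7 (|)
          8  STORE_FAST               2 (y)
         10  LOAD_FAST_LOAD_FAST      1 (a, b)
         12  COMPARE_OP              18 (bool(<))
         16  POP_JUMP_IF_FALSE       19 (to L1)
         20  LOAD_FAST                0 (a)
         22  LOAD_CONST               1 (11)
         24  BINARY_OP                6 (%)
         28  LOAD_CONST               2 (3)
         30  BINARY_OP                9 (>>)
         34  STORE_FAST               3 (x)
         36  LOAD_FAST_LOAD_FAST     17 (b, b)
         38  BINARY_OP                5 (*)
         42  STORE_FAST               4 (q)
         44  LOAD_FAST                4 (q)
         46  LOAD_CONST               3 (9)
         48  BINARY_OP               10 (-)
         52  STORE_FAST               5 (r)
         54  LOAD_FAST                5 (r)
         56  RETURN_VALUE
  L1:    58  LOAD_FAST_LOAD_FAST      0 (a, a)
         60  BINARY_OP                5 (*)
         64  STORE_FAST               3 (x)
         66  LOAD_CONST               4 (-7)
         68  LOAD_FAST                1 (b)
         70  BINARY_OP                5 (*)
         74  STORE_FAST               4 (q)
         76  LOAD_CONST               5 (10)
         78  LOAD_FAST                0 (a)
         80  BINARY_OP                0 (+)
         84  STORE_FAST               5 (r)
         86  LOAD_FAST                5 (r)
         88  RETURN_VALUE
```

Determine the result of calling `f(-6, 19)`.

LOAD_FAST_LOAD_FAST b,a → push 19,-6. Stack: [19, -6]
BINARY_OP | → 19 | -6 = -5. Stack: [-5]
STORE_FAST y → y=-5. Stack: []
LOAD_FAST_LOAD_FAST a,b → push -6,19. Stack: [-6, 19]
COMPARE_OP bool(<) → -6 vs 19 = True. Stack: [True]
POP_JUMP_IF_FALSE → pop True; no jump. Stack: []
LOAD_FAST a → push -6. Stack: [-6]
LOAD_CONST → push 11. Stack: [-6, 11]
BINARY_OP % → -6 % 11 = 5. Stack: [5]
LOAD_CONST → push 3. Stack: [5, 3]
BINARY_OP >> → 5 >> 3 = 0. Stack: [0]
STORE_FAST x → x=0. Stack: []
LOAD_FAST_LOAD_FAST b,b → push 19,19. Stack: [19, 19]
BINARY_OP * → 19 * 19 = 361. Stack: [361]
STORE_FAST q → q=361. Stack: []
LOAD_FAST q → push 361. Stack: [361]
LOAD_CONST → push 9. Stack: [361, 9]
BINARY_OP - → 361 - 9 = 352. Stack: [352]
STORE_FAST r → r=352. Stack: []
LOAD_FAST r → push 352. Stack: [352]
RETURN_VALUE → return 352.

352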